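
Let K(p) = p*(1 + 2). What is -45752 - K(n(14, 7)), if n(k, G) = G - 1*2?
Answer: -45767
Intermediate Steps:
n(k, G) = -2 + G (n(k, G) = G - 2 = -2 + G)
K(p) = 3*p (K(p) = p*3 = 3*p)
-45752 - K(n(14, 7)) = -45752 - 3*(-2 + 7) = -45752 - 3*5 = -45752 - 1*15 = -45752 - 15 = -45767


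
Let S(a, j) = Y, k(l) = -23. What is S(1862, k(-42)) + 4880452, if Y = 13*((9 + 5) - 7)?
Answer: 4880543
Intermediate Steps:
Y = 91 (Y = 13*(14 - 7) = 13*7 = 91)
S(a, j) = 91
S(1862, k(-42)) + 4880452 = 91 + 4880452 = 4880543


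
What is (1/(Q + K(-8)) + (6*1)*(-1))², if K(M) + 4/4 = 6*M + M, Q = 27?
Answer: 32761/900 ≈ 36.401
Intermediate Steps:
K(M) = -1 + 7*M (K(M) = -1 + (6*M + M) = -1 + 7*M)
(1/(Q + K(-8)) + (6*1)*(-1))² = (1/(27 + (-1 + 7*(-8))) + (6*1)*(-1))² = (1/(27 + (-1 - 56)) + 6*(-1))² = (1/(27 - 57) - 6)² = (1/(-30) - 6)² = (-1/30 - 6)² = (-181/30)² = 32761/900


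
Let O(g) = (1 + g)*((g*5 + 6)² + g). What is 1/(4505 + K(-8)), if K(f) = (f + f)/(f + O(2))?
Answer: 383/1725407 ≈ 0.00022198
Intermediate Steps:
O(g) = (1 + g)*(g + (6 + 5*g)²) (O(g) = (1 + g)*((5*g + 6)² + g) = (1 + g)*((6 + 5*g)² + g) = (1 + g)*(g + (6 + 5*g)²))
K(f) = 2*f/(774 + f) (K(f) = (f + f)/(f + (36 + 25*2³ + 86*2² + 97*2)) = (2*f)/(f + (36 + 25*8 + 86*4 + 194)) = (2*f)/(f + (36 + 200 + 344 + 194)) = (2*f)/(f + 774) = (2*f)/(774 + f) = 2*f/(774 + f))
1/(4505 + K(-8)) = 1/(4505 + 2*(-8)/(774 - 8)) = 1/(4505 + 2*(-8)/766) = 1/(4505 + 2*(-8)*(1/766)) = 1/(4505 - 8/383) = 1/(1725407/383) = 383/1725407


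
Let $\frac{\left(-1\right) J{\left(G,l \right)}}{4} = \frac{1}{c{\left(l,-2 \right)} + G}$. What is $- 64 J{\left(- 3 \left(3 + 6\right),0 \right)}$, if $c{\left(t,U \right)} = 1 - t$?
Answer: $- \frac{128}{13} \approx -9.8462$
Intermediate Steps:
$J{\left(G,l \right)} = - \frac{4}{1 + G - l}$ ($J{\left(G,l \right)} = - \frac{4}{\left(1 - l\right) + G} = - \frac{4}{1 + G - l}$)
$- 64 J{\left(- 3 \left(3 + 6\right),0 \right)} = - 64 \frac{4}{-1 + 0 - - 3 \left(3 + 6\right)} = - 64 \frac{4}{-1 + 0 - \left(-3\right) 9} = - 64 \frac{4}{-1 + 0 - -27} = - 64 \frac{4}{-1 + 0 + 27} = - 64 \cdot \frac{4}{26} = - 64 \cdot 4 \cdot \frac{1}{26} = \left(-64\right) \frac{2}{13} = - \frac{128}{13}$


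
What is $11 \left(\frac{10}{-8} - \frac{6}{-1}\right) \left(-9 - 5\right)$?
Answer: $- \frac{1463}{2} \approx -731.5$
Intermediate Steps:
$11 \left(\frac{10}{-8} - \frac{6}{-1}\right) \left(-9 - 5\right) = 11 \left(10 \left(- \frac{1}{8}\right) - -6\right) \left(-9 - 5\right) = 11 \left(- \frac{5}{4} + 6\right) \left(-14\right) = 11 \cdot \frac{19}{4} \left(-14\right) = \frac{209}{4} \left(-14\right) = - \frac{1463}{2}$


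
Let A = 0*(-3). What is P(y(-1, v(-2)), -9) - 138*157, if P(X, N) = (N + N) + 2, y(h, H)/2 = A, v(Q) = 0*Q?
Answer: -21682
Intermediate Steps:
v(Q) = 0
A = 0
y(h, H) = 0 (y(h, H) = 2*0 = 0)
P(X, N) = 2 + 2*N (P(X, N) = 2*N + 2 = 2 + 2*N)
P(y(-1, v(-2)), -9) - 138*157 = (2 + 2*(-9)) - 138*157 = (2 - 18) - 21666 = -16 - 21666 = -21682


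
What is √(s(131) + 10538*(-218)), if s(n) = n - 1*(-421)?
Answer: 2*I*√574183 ≈ 1515.5*I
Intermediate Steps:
s(n) = 421 + n (s(n) = n + 421 = 421 + n)
√(s(131) + 10538*(-218)) = √((421 + 131) + 10538*(-218)) = √(552 - 2297284) = √(-2296732) = 2*I*√574183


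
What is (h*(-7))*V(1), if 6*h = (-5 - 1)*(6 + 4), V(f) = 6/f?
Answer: 420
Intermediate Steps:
h = -10 (h = ((-5 - 1)*(6 + 4))/6 = (-6*10)/6 = (⅙)*(-60) = -10)
(h*(-7))*V(1) = (-10*(-7))*(6/1) = 70*(6*1) = 70*6 = 420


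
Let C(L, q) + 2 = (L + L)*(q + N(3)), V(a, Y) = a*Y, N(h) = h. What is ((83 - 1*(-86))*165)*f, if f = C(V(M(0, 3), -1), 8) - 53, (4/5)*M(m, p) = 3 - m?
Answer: -7668375/2 ≈ -3.8342e+6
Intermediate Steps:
M(m, p) = 15/4 - 5*m/4 (M(m, p) = 5*(3 - m)/4 = 15/4 - 5*m/4)
V(a, Y) = Y*a
C(L, q) = -2 + 2*L*(3 + q) (C(L, q) = -2 + (L + L)*(q + 3) = -2 + (2*L)*(3 + q) = -2 + 2*L*(3 + q))
f = -275/2 (f = (-2 + 6*(-(15/4 - 5/4*0)) + 2*(-(15/4 - 5/4*0))*8) - 53 = (-2 + 6*(-(15/4 + 0)) + 2*(-(15/4 + 0))*8) - 53 = (-2 + 6*(-1*15/4) + 2*(-1*15/4)*8) - 53 = (-2 + 6*(-15/4) + 2*(-15/4)*8) - 53 = (-2 - 45/2 - 60) - 53 = -169/2 - 53 = -275/2 ≈ -137.50)
((83 - 1*(-86))*165)*f = ((83 - 1*(-86))*165)*(-275/2) = ((83 + 86)*165)*(-275/2) = (169*165)*(-275/2) = 27885*(-275/2) = -7668375/2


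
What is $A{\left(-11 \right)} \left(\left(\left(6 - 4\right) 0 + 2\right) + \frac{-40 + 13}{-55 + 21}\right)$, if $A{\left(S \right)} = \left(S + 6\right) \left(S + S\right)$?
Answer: $\frac{5225}{17} \approx 307.35$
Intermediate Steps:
$A{\left(S \right)} = 2 S \left(6 + S\right)$ ($A{\left(S \right)} = \left(6 + S\right) 2 S = 2 S \left(6 + S\right)$)
$A{\left(-11 \right)} \left(\left(\left(6 - 4\right) 0 + 2\right) + \frac{-40 + 13}{-55 + 21}\right) = 2 \left(-11\right) \left(6 - 11\right) \left(\left(\left(6 - 4\right) 0 + 2\right) + \frac{-40 + 13}{-55 + 21}\right) = 2 \left(-11\right) \left(-5\right) \left(\left(2 \cdot 0 + 2\right) - \frac{27}{-34}\right) = 110 \left(\left(0 + 2\right) - - \frac{27}{34}\right) = 110 \left(2 + \frac{27}{34}\right) = 110 \cdot \frac{95}{34} = \frac{5225}{17}$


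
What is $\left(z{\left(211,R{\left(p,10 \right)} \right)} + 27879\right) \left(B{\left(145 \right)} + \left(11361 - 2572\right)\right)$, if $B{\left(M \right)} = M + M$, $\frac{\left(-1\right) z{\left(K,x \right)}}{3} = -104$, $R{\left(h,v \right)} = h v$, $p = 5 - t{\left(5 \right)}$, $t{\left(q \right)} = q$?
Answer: $255946089$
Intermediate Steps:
$p = 0$ ($p = 5 - 5 = 0$)
$z{\left(K,x \right)} = 312$ ($z{\left(K,x \right)} = \left(-3\right) \left(-104\right) = 312$)
$B{\left(M \right)} = 2 M$
$\left(z{\left(211,R{\left(p,10 \right)} \right)} + 27879\right) \left(B{\left(145 \right)} + \left(11361 - 2572\right)\right) = \left(312 + 27879\right) \left(2 \cdot 145 + \left(11361 - 2572\right)\right) = 28191 \left(290 + 8789\right) = 28191 \cdot 9079 = 255946089$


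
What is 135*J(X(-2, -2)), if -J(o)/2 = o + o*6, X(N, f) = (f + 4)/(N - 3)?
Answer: 756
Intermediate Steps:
X(N, f) = (4 + f)/(-3 + N)
J(o) = -14*o (J(o) = -2*(o + o*6) = -2*(o + 6*o) = -14*o)
135*J(X(-2, -2)) = 135*(-14*(4 - 2)/(-3 - 2)) = 135*(-14*2/(-5)) = 135*(-(-14)*2/5) = 135*(-14*(-⅖)) = 135*(28/5) = 756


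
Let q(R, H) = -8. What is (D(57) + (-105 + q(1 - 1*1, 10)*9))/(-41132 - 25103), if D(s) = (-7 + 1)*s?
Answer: 519/66235 ≈ 0.0078357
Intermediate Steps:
D(s) = -6*s
(D(57) + (-105 + q(1 - 1*1, 10)*9))/(-41132 - 25103) = (-6*57 + (-105 - 8*9))/(-41132 - 25103) = (-342 + (-105 - 72))/(-66235) = (-342 - 177)*(-1/66235) = -519*(-1/66235) = 519/66235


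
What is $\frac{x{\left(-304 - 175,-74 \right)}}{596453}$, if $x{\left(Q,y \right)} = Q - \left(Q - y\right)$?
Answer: $- \frac{74}{596453} \approx -0.00012407$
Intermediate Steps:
$x{\left(Q,y \right)} = y$
$\frac{x{\left(-304 - 175,-74 \right)}}{596453} = - \frac{74}{596453}$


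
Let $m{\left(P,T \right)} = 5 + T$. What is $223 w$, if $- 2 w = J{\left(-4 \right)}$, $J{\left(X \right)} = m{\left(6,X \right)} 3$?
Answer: $- \frac{669}{2} \approx -334.5$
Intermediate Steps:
$J{\left(X \right)} = 15 + 3 X$ ($J{\left(X \right)} = \left(5 + X\right) 3 = 15 + 3 X$)
$w = - \frac{3}{2}$ ($w = - \frac{15 + 3 \left(-4\right)}{2} = - \frac{15 - 12}{2} = \left(- \frac{1}{2}\right) 3 = - \frac{3}{2} \approx -1.5$)
$223 w = 223 \left(- \frac{3}{2}\right) = - \frac{669}{2}$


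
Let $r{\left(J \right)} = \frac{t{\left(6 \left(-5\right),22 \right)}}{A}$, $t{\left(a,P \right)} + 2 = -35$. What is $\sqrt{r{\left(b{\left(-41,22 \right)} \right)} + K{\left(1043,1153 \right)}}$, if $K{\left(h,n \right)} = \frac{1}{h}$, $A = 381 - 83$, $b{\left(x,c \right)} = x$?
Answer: $\frac{i \sqrt{536102}}{2086} \approx 0.351 i$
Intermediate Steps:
$A = 298$
$t{\left(a,P \right)} = -37$ ($t{\left(a,P \right)} = -2 - 35 = -37$)
$r{\left(J \right)} = - \frac{37}{298}$
$\sqrt{r{\left(b{\left(-41,22 \right)} \right)} + K{\left(1043,1153 \right)}} = \sqrt{- \frac{37}{298} + \frac{1}{1043}} = \sqrt{- \frac{257}{2086}} = \frac{i \sqrt{536102}}{2086}$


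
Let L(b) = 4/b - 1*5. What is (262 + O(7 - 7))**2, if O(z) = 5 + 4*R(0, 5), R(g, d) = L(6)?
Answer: 561001/9 ≈ 62333.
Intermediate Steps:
L(b) = -5 + 4/b (L(b) = 4/b - 5 = -5 + 4/b)
R(g, d) = -13/3 (R(g, d) = -5 + 4/6 = -5 + 4*(1/6) = -5 + 2/3 = -13/3)
O(z) = -37/3 (O(z) = 5 + 4*(-13/3) = 5 - 52/3 = -37/3)
(262 + O(7 - 7))**2 = (262 - 37/3)**2 = (749/3)**2 = 561001/9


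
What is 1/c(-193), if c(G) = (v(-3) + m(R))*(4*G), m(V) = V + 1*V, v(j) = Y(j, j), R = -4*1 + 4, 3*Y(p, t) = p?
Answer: 1/772 ≈ 0.0012953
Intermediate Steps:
Y(p, t) = p/3
R = 0 (R = -4 + 4 = 0)
v(j) = j/3
m(V) = 2*V (m(V) = V + V = 2*V)
c(G) = -4*G (c(G) = ((⅓)*(-3) + 2*0)*(4*G) = (-1 + 0)*(4*G) = -4*G)
1/c(-193) = 1/(-4*(-193)) = 1/772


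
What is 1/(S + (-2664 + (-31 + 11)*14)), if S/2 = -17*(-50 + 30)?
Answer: -1/2264 ≈ -0.00044170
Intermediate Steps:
S = 680 (S = 2*(-17*(-50 + 30)) = 2*(-17*(-20)) = 2*340 = 680)
1/(S + (-2664 + (-31 + 11)*14)) = 1/(680 + (-2664 + (-31 + 11)*14)) = 1/(680 + (-2664 - 20*14)) = 1/(680 + (-2664 - 280)) = 1/(680 - 2944) = 1/(-2264) = -1/2264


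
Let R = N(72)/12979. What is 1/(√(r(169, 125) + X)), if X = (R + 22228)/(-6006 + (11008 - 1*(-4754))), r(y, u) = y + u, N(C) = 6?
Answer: 3*√131954294035421266/18757847837 ≈ 0.058097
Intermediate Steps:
R = 6/12979 ≈ 0.00046229
r(y, u) = u + y
X = 144248609/63311562 (X = (6/12979 + 22228)/(-6006 + (11008 - 1*(-4754))) = 288497218/(12979*(-6006 + (11008 + 4754))) = 288497218/(12979*(-6006 + 15762)) = (288497218/12979)/9756 = (288497218/12979)*(1/9756) = 144248609/63311562 ≈ 2.2784)
1/(√(r(169, 125) + X)) = 1/(√((125 + 169) + 144248609/63311562)) = 1/(√(294 + 144248609/63311562)) = 1/(√(18757847837/63311562)) = 1/(√131954294035421266/21103854) = 3*√131954294035421266/18757847837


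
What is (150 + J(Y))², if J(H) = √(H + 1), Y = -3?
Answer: (150 + I*√2)² ≈ 22498.0 + 424.3*I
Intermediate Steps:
J(H) = √(1 + H)
(150 + J(Y))² = (150 + √(1 - 3))² = (150 + √(-2))² = (150 + I*√2)²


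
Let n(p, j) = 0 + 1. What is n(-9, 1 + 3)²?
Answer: 1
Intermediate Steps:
n(p, j) = 1
n(-9, 1 + 3)² = 1² = 1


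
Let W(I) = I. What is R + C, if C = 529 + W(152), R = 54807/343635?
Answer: 78023414/114545 ≈ 681.16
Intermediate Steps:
R = 18269/114545 (R = 54807*(1/343635) = 18269/114545 ≈ 0.15949)
C = 681 (C = 529 + 152 = 681)
R + C = 18269/114545 + 681 = 78023414/114545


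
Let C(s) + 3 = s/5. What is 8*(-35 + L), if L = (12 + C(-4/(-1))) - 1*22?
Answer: -1888/5 ≈ -377.60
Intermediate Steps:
C(s) = -3 + s/5
L = -61/5 (L = (12 + (-3 + (-4/(-1))/5)) - 1*22 = (12 + (-3 + (-4*(-1))/5)) - 22 = (12 + (-3 + (⅕)*4)) - 22 = (12 + (-3 + ⅘)) - 22 = (12 - 11/5) - 22 = 49/5 - 22 = -61/5 ≈ -12.200)
8*(-35 + L) = 8*(-35 - 61/5) = 8*(-236/5) = -1888/5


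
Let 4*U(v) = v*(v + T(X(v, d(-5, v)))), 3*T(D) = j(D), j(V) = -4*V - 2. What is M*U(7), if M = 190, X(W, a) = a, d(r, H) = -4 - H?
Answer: 13965/2 ≈ 6982.5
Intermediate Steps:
j(V) = -2 - 4*V
T(D) = -2/3 - 4*D/3 (T(D) = (-2 - 4*D)/3 = -2/3 - 4*D/3)
U(v) = v*(14/3 + 7*v/3)/4 (U(v) = (v*(v + (-2/3 - 4*(-4 - v)/3)))/4 = (v*(v + (-2/3 + (16/3 + 4*v/3))))/4 = (v*(v + (14/3 + 4*v/3)))/4 = (v*(14/3 + 7*v/3))/4 = v*(14/3 + 7*v/3)/4)
M*U(7) = 190*((7/12)*7*(2 + 7)) = 190*((7/12)*7*9) = 190*(147/4) = 13965/2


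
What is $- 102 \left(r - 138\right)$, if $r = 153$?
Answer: $-1530$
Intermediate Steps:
$- 102 \left(r - 138\right) = - 102 \left(153 - 138\right) = \left(-102\right) 15 = -1530$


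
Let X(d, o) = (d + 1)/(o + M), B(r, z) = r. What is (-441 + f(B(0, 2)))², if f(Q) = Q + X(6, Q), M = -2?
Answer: 790321/4 ≈ 1.9758e+5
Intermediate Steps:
X(d, o) = (1 + d)/(-2 + o) (X(d, o) = (d + 1)/(o - 2) = (1 + d)/(-2 + o))
f(Q) = Q + 7/(-2 + Q) (f(Q) = Q + (1 + 6)/(-2 + Q) = Q + 7/(-2 + Q))
(-441 + f(B(0, 2)))² = (-441 + (7 + 0*(-2 + 0))/(-2 + 0))² = (-441 + (7 + 0*(-2))/(-2))² = (-441 - (7 + 0)/2)² = (-441 - ½*7)² = (-441 - 7/2)² = (-889/2)² = 790321/4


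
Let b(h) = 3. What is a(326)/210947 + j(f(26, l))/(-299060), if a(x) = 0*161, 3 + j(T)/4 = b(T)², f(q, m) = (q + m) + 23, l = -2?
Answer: -6/74765 ≈ -8.0251e-5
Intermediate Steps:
f(q, m) = 23 + m + q (f(q, m) = (m + q) + 23 = 23 + m + q)
j(T) = 24 (j(T) = -12 + 4*3² = -12 + 4*9 = -12 + 36 = 24)
a(x) = 0
a(326)/210947 + j(f(26, l))/(-299060) = 0/210947 + 24/(-299060) = 0*(1/210947) + 24*(-1/299060) = 0 - 6/74765 = -6/74765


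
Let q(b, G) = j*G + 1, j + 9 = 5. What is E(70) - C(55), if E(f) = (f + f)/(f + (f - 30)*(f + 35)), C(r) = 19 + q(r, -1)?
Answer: -1462/61 ≈ -23.967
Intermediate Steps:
j = -4 (j = -9 + 5 = -4)
q(b, G) = 1 - 4*G (q(b, G) = -4*G + 1 = 1 - 4*G)
C(r) = 24 (C(r) = 19 + (1 - 4*(-1)) = 19 + (1 + 4) = 19 + 5 = 24)
E(f) = 2*f/(f + (-30 + f)*(35 + f)) (E(f) = (2*f)/(f + (-30 + f)*(35 + f)) = 2*f/(f + (-30 + f)*(35 + f)))
E(70) - C(55) = 2*70/(-1050 + 70² + 6*70) - 1*24 = 2*70/(-1050 + 4900 + 420) - 24 = 2*70/4270 - 24 = 2*70*(1/4270) - 24 = 2/61 - 24 = -1462/61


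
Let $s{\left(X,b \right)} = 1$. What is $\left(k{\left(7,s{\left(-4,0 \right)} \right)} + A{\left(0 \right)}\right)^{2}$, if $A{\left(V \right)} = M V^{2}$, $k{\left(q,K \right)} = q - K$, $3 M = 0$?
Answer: $36$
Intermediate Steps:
$M = 0$ ($M = \frac{1}{3} \cdot 0 = 0$)
$A{\left(V \right)} = 0$ ($A{\left(V \right)} = 0 V^{2} = 0$)
$\left(k{\left(7,s{\left(-4,0 \right)} \right)} + A{\left(0 \right)}\right)^{2} = \left(\left(7 - 1\right) + 0\right)^{2} = \left(6 + 0\right)^{2} = 6^{2} = 36$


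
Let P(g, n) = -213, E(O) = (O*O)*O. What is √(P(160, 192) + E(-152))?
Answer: I*√3512021 ≈ 1874.0*I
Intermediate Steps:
E(O) = O³ (E(O) = O²*O = O³)
√(P(160, 192) + E(-152)) = √(-213 + (-152)³) = √(-213 - 3511808) = √(-3512021) = I*√3512021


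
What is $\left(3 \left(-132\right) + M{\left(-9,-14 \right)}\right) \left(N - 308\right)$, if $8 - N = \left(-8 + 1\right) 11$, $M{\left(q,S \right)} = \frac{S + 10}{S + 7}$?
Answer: $\frac{617264}{7} \approx 88181.0$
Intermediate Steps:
$M{\left(q,S \right)} = \frac{10 + S}{7 + S}$
$N = 85$ ($N = 8 - \left(-8 + 1\right) 11 = 8 - \left(-7\right) 11 = 8 - -77 = 8 + 77 = 85$)
$\left(3 \left(-132\right) + M{\left(-9,-14 \right)}\right) \left(N - 308\right) = \left(3 \left(-132\right) + \frac{10 - 14}{7 - 14}\right) \left(85 - 308\right) = \left(-396 + \frac{1}{-7} \left(-4\right)\right) \left(-223\right) = \left(-396 - - \frac{4}{7}\right) \left(-223\right) = \left(-396 + \frac{4}{7}\right) \left(-223\right) = \left(- \frac{2768}{7}\right) \left(-223\right) = \frac{617264}{7}$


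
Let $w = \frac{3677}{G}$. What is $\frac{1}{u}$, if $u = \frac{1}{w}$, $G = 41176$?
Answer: $\frac{3677}{41176} \approx 0.0893$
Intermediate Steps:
$w = \frac{3677}{41176} \approx 0.0893$
$u = \frac{41176}{3677}$ ($u = \frac{1}{\frac{3677}{41176}} = \frac{41176}{3677} \approx 11.198$)
$\frac{1}{u} = \frac{1}{\frac{41176}{3677}} = \frac{3677}{41176}$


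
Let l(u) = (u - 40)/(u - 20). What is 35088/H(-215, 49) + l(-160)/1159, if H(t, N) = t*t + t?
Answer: 4261198/5580585 ≈ 0.76358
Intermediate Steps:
H(t, N) = t + t² (H(t, N) = t² + t = t + t²)
l(u) = (-40 + u)/(-20 + u)
35088/H(-215, 49) + l(-160)/1159 = 35088/((-215*(1 - 215))) + ((-40 - 160)/(-20 - 160))/1159 = 35088/((-215*(-214))) + (-200/(-180))*(1/1159) = 35088/46010 - 1/180*(-200)*(1/1159) = 35088*(1/46010) + (10/9)*(1/1159) = 408/535 + 10/10431 = 4261198/5580585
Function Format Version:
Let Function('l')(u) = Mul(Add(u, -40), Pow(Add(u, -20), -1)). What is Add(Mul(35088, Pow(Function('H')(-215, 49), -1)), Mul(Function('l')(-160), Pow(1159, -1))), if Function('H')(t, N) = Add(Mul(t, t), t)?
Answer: Rational(4261198, 5580585) ≈ 0.76358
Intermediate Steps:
Function('H')(t, N) = Add(t, Pow(t, 2)) (Function('H')(t, N) = Add(Pow(t, 2), t) = Add(t, Pow(t, 2)))
Function('l')(u) = Mul(Pow(Add(-20, u), -1), Add(-40, u)) (Function('l')(u) = Mul(Add(-40, u), Pow(Add(-20, u), -1)) = Mul(Pow(Add(-20, u), -1), Add(-40, u)))
Add(Mul(35088, Pow(Function('H')(-215, 49), -1)), Mul(Function('l')(-160), Pow(1159, -1))) = Add(Mul(35088, Pow(Mul(-215, Add(1, -215)), -1)), Mul(Mul(Pow(Add(-20, -160), -1), Add(-40, -160)), Pow(1159, -1))) = Add(Mul(35088, Pow(Mul(-215, -214), -1)), Mul(Mul(Pow(-180, -1), -200), Rational(1, 1159))) = Add(Mul(35088, Pow(46010, -1)), Mul(Mul(Rational(-1, 180), -200), Rational(1, 1159))) = Add(Mul(35088, Rational(1, 46010)), Mul(Rational(10, 9), Rational(1, 1159))) = Add(Rational(408, 535), Rational(10, 10431)) = Rational(4261198, 5580585)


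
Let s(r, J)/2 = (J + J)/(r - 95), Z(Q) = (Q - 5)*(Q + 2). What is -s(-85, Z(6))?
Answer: 8/45 ≈ 0.17778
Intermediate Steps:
Z(Q) = (-5 + Q)*(2 + Q)
s(r, J) = 4*J/(-95 + r) (s(r, J) = 2*((J + J)/(r - 95)) = 2*((2*J)/(-95 + r)) = 2*(2*J/(-95 + r)) = 4*J/(-95 + r))
-s(-85, Z(6)) = -4*(-10 + 6² - 3*6)/(-95 - 85) = -4*(-10 + 36 - 18)/(-180) = -4*8*(-1)/180 = -1*(-8/45) = 8/45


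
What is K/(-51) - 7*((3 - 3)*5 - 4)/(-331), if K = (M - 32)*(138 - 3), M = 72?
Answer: -596276/5627 ≈ -105.97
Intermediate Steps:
K = 5400 (K = (72 - 32)*(138 - 3) = 40*135 = 5400)
K/(-51) - 7*((3 - 3)*5 - 4)/(-331) = 5400/(-51) - 7*((3 - 3)*5 - 4)/(-331) = 5400*(-1/51) - 7*(0*5 - 4)*(-1/331) = -1800/17 - 7*(0 - 4)*(-1/331) = -1800/17 - 7*(-4)*(-1/331) = -1800/17 + 28*(-1/331) = -1800/17 - 28/331 = -596276/5627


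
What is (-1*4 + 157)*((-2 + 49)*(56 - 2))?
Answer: 388314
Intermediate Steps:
(-1*4 + 157)*((-2 + 49)*(56 - 2)) = (-4 + 157)*(47*54) = 153*2538 = 388314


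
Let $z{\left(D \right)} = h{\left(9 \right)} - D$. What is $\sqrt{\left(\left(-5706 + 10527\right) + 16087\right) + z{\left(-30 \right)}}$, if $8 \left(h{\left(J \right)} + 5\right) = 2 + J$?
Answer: $\frac{5 \sqrt{13398}}{4} \approx 144.69$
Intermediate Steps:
$h{\left(J \right)} = - \frac{19}{4} + \frac{J}{8}$ ($h{\left(J \right)} = -5 + \frac{2 + J}{8} = -5 + \left(\frac{1}{4} + \frac{J}{8}\right) = - \frac{19}{4} + \frac{J}{8}$)
$z{\left(D \right)} = - \frac{29}{8} - D$ ($z{\left(D \right)} = \left(- \frac{19}{4} + \frac{1}{8} \cdot 9\right) - D = \left(- \frac{19}{4} + \frac{9}{8}\right) - D = - \frac{29}{8} - D$)
$\sqrt{\left(\left(-5706 + 10527\right) + 16087\right) + z{\left(-30 \right)}} = \sqrt{\left(\left(-5706 + 10527\right) + 16087\right) - - \frac{211}{8}} = \sqrt{\left(4821 + 16087\right) + \left(- \frac{29}{8} + 30\right)} = \sqrt{20908 + \frac{211}{8}} = \sqrt{\frac{167475}{8}} = \frac{5 \sqrt{13398}}{4}$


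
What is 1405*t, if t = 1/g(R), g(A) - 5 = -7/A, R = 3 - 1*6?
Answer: 4215/22 ≈ 191.59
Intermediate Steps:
R = -3 (R = 3 - 6 = -3)
g(A) = 5 - 7/A
t = 3/22 (t = 1/(5 - 7/(-3)) = 1/(5 - 7*(-⅓)) = 1/(5 + 7/3) = 1/(22/3) = 3/22 ≈ 0.13636)
1405*t = 1405*(3/22) = 4215/22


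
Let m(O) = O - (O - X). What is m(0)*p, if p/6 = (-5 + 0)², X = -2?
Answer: -300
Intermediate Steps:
m(O) = -2 (m(O) = O - (O - 1*(-2)) = O - (O + 2) = O - (2 + O) = O + (-2 - O) = -2)
p = 150 (p = 6*(-5 + 0)² = 6*(-5)² = 6*25 = 150)
m(0)*p = -2*150 = -300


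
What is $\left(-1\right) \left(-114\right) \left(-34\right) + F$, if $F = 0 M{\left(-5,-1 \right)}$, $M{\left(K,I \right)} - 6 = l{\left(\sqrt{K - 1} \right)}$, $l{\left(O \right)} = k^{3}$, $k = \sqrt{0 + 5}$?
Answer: $-3876$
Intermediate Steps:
$k = \sqrt{5} \approx 2.2361$
$l{\left(O \right)} = 5 \sqrt{5}$ ($l{\left(O \right)} = \left(\sqrt{5}\right)^{3} = 5 \sqrt{5}$)
$M{\left(K,I \right)} = 6 + 5 \sqrt{5}$
$F = 0$ ($F = 0 \left(6 + 5 \sqrt{5}\right) = 0$)
$\left(-1\right) \left(-114\right) \left(-34\right) + F = \left(-1\right) \left(-114\right) \left(-34\right) + 0 = 114 \left(-34\right) + 0 = -3876 + 0 = -3876$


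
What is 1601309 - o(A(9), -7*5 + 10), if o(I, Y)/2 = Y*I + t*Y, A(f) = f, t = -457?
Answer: 1578909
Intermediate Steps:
o(I, Y) = -914*Y + 2*I*Y (o(I, Y) = 2*(Y*I - 457*Y) = 2*(I*Y - 457*Y) = 2*(-457*Y + I*Y) = -914*Y + 2*I*Y)
1601309 - o(A(9), -7*5 + 10) = 1601309 - 2*(-7*5 + 10)*(-457 + 9) = 1601309 - 2*(-35 + 10)*(-448) = 1601309 - 2*(-25)*(-448) = 1601309 - 1*22400 = 1601309 - 22400 = 1578909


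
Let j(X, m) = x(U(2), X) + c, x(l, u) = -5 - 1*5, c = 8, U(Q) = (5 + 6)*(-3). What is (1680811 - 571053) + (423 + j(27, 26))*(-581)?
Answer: 865157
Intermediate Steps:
U(Q) = -33 (U(Q) = 11*(-3) = -33)
x(l, u) = -10 (x(l, u) = -5 - 5 = -10)
j(X, m) = -2 (j(X, m) = -10 + 8 = -2)
(1680811 - 571053) + (423 + j(27, 26))*(-581) = (1680811 - 571053) + (423 - 2)*(-581) = 1109758 + 421*(-581) = 1109758 - 244601 = 865157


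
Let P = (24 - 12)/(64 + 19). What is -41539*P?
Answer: -498468/83 ≈ -6005.6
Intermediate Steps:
P = 12/83 ≈ 0.14458
-41539*P = -41539*12/83 = -498468/83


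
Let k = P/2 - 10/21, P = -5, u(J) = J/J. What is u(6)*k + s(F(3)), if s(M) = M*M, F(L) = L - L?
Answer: -125/42 ≈ -2.9762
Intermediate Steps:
u(J) = 1
F(L) = 0
s(M) = M**2
k = -125/42 (k = -5/2 - 10/21 = -125/42 ≈ -2.9762)
u(6)*k + s(F(3)) = 1*(-125/42) + 0**2 = -125/42 + 0 = -125/42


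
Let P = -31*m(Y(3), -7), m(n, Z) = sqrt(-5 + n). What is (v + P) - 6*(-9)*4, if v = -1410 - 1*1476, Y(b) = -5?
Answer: -2670 - 31*I*sqrt(10) ≈ -2670.0 - 98.031*I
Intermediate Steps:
v = -2886 (v = -1410 - 1476 = -2886)
P = -31*I*sqrt(10) (P = -31*sqrt(-5 - 5) = -31*I*sqrt(10) ≈ -98.031*I)
(v + P) - 6*(-9)*4 = (-2886 - 31*I*sqrt(10)) - 6*(-9)*4 = (-2886 - 31*I*sqrt(10)) + 54*4 = (-2886 - 31*I*sqrt(10)) + 216 = -2670 - 31*I*sqrt(10)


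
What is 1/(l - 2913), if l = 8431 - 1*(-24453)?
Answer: 1/29971 ≈ 3.3366e-5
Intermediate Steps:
l = 32884 (l = 8431 + 24453 = 32884)
1/(l - 2913) = 1/(32884 - 2913) = 1/29971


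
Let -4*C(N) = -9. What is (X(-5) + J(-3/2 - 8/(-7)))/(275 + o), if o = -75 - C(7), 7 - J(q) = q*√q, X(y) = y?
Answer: 8/791 + 5*I*√70/38759 ≈ 0.010114 + 0.0010793*I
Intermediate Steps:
C(N) = 9/4 (C(N) = -¼*(-9) = 9/4)
J(q) = 7 - q^(3/2) (J(q) = 7 - q*√q = 7 - q^(3/2))
o = -309/4 (o = -75 - 1*9/4 = -75 - 9/4 = -309/4 ≈ -77.250)
(X(-5) + J(-3/2 - 8/(-7)))/(275 + o) = (-5 + (7 - (-3/2 - 8/(-7))^(3/2)))/(275 - 309/4) = (-5 + (7 - (-3*½ - 8*(-⅐))^(3/2)))/(791/4) = (-5 + (7 - (-3/2 + 8/7)^(3/2)))*(4/791) = (-5 + (7 - (-5/14)^(3/2)))*(4/791) = (-5 + (7 - (-5)*I*√70/196))*(4/791) = (-5 + (7 + 5*I*√70/196))*(4/791) = (2 + 5*I*√70/196)*(4/791) = 8/791 + 5*I*√70/38759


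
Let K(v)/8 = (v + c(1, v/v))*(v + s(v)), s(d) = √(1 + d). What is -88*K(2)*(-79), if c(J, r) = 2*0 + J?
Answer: 333696 + 166848*√3 ≈ 6.2269e+5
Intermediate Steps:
c(J, r) = J (c(J, r) = 0 + J = J)
K(v) = 8*(1 + v)*(v + √(1 + v)) (K(v) = 8*((v + 1)*(v + √(1 + v))) = 8*((1 + v)*(v + √(1 + v))) = 8*(1 + v)*(v + √(1 + v)))
-88*K(2)*(-79) = -88*(8*2 + 8*2² + 8*√(1 + 2) + 8*2*√(1 + 2))*(-79) = -88*(16 + 8*4 + 8*√3 + 8*2*√3)*(-79) = -88*(16 + 32 + 8*√3 + 16*√3)*(-79) = -88*(48 + 24*√3)*(-79) = (-4224 - 2112*√3)*(-79) = 333696 + 166848*√3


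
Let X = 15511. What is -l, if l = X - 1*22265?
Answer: 6754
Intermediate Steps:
l = -6754 (l = 15511 - 1*22265 = 15511 - 22265 = -6754)
-l = -1*(-6754) = 6754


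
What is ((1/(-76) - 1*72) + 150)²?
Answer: 35129329/5776 ≈ 6081.9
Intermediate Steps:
((1/(-76) - 1*72) + 150)² = ((-1/76 - 72) + 150)² = (-5473/76 + 150)² = (5927/76)² = 35129329/5776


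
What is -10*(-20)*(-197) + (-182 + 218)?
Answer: -39364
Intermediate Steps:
-10*(-20)*(-197) + (-182 + 218) = 200*(-197) + 36 = -39400 + 36 = -39364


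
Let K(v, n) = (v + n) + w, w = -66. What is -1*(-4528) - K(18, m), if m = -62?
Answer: 4638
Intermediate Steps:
K(v, n) = -66 + n + v (K(v, n) = (v + n) - 66 = (n + v) - 66 = -66 + n + v)
-1*(-4528) - K(18, m) = -1*(-4528) - (-66 - 62 + 18) = 4528 - 1*(-110) = 4528 + 110 = 4638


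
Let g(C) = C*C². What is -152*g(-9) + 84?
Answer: 110892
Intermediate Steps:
g(C) = C³
-152*g(-9) + 84 = -152*(-9)³ + 84 = -152*(-729) + 84 = 110808 + 84 = 110892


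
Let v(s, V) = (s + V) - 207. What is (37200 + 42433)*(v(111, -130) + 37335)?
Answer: 2955100997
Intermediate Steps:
v(s, V) = -207 + V + s (v(s, V) = (V + s) - 207 = -207 + V + s)
(37200 + 42433)*(v(111, -130) + 37335) = (37200 + 42433)*((-207 - 130 + 111) + 37335) = 79633*(-226 + 37335) = 79633*37109 = 2955100997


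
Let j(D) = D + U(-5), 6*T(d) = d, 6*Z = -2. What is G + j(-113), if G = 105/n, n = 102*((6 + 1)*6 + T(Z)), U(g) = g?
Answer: -302843/2567 ≈ -117.98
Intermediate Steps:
Z = -⅓ (Z = (⅙)*(-2) = -⅓ ≈ -0.33333)
T(d) = d/6
n = 12835/3 (n = 102*((6 + 1)*6 + (⅙)*(-⅓)) = 102*(7*6 - 1/18) = 102*(42 - 1/18) = 102*(755/18) = 12835/3 ≈ 4278.3)
G = 63/2567 (G = 105/(12835/3) = 105*(3/12835) = 63/2567 ≈ 0.024542)
j(D) = -5 + D (j(D) = D - 5 = -5 + D)
G + j(-113) = 63/2567 + (-5 - 113) = 63/2567 - 118 = -302843/2567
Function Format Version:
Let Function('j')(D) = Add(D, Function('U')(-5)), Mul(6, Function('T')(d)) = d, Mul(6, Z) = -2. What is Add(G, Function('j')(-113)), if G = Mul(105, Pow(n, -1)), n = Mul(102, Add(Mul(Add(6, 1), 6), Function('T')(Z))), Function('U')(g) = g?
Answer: Rational(-302843, 2567) ≈ -117.98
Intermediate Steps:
Z = Rational(-1, 3) (Z = Mul(Rational(1, 6), -2) = Rational(-1, 3) ≈ -0.33333)
Function('T')(d) = Mul(Rational(1, 6), d)
n = Rational(12835, 3) (n = Mul(102, Add(Mul(Add(6, 1), 6), Mul(Rational(1, 6), Rational(-1, 3)))) = Mul(102, Add(Mul(7, 6), Rational(-1, 18))) = Mul(102, Add(42, Rational(-1, 18))) = Mul(102, Rational(755, 18)) = Rational(12835, 3) ≈ 4278.3)
G = Rational(63, 2567) (G = Mul(105, Pow(Rational(12835, 3), -1)) = Mul(105, Rational(3, 12835)) = Rational(63, 2567) ≈ 0.024542)
Function('j')(D) = Add(-5, D) (Function('j')(D) = Add(D, -5) = Add(-5, D))
Add(G, Function('j')(-113)) = Add(Rational(63, 2567), Add(-5, -113)) = Add(Rational(63, 2567), -118) = Rational(-302843, 2567)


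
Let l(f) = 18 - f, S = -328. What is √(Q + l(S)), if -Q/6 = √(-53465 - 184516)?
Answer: √(346 - 6*I*√237981) ≈ 40.579 - 36.065*I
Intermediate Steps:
Q = -6*I*√237981 (Q = -6*√(-53465 - 184516) = -6*I*√237981 ≈ -2927.0*I)
√(Q + l(S)) = √(-6*I*√237981 + (18 - 1*(-328))) = √(-6*I*√237981 + (18 + 328)) = √(-6*I*√237981 + 346) = √(346 - 6*I*√237981)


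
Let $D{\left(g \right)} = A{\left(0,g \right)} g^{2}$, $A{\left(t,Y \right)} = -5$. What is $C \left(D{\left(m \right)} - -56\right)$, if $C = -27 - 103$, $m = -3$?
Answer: $-1430$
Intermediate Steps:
$D{\left(g \right)} = - 5 g^{2}$
$C = -130$ ($C = -27 - 103 = -130$)
$C \left(D{\left(m \right)} - -56\right) = - 130 \left(- 5 \left(-3\right)^{2} - -56\right) = - 130 \left(\left(-5\right) 9 + 56\right) = - 130 \left(-45 + 56\right) = \left(-130\right) 11 = -1430$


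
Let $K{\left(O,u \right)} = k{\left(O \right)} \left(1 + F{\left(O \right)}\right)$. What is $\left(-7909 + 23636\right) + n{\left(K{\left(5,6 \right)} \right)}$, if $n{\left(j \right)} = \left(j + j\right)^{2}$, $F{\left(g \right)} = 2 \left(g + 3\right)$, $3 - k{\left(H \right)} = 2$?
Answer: $16883$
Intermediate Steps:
$k{\left(H \right)} = 1$ ($k{\left(H \right)} = 3 - 2 = 1$)
$F{\left(g \right)} = 6 + 2 g$ ($F{\left(g \right)} = 2 \left(3 + g\right) = 6 + 2 g$)
$K{\left(O,u \right)} = 7 + 2 O$ ($K{\left(O,u \right)} = 1 \left(1 + \left(6 + 2 O\right)\right) = 1 \left(7 + 2 O\right) = 7 + 2 O$)
$n{\left(j \right)} = 4 j^{2}$ ($n{\left(j \right)} = \left(2 j\right)^{2} = 4 j^{2}$)
$\left(-7909 + 23636\right) + n{\left(K{\left(5,6 \right)} \right)} = \left(-7909 + 23636\right) + 4 \left(7 + 2 \cdot 5\right)^{2} = 15727 + 4 \left(7 + 10\right)^{2} = 15727 + 4 \cdot 17^{2} = 15727 + 4 \cdot 289 = 15727 + 1156 = 16883$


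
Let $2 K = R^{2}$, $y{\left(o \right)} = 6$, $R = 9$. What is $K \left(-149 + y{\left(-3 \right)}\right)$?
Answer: $- \frac{11583}{2} \approx -5791.5$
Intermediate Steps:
$K = \frac{81}{2}$ ($K = \frac{9^{2}}{2} = \frac{1}{2} \cdot 81 = \frac{81}{2} \approx 40.5$)
$K \left(-149 + y{\left(-3 \right)}\right) = \frac{81 \left(-149 + 6\right)}{2} = \frac{81}{2} \left(-143\right) = - \frac{11583}{2}$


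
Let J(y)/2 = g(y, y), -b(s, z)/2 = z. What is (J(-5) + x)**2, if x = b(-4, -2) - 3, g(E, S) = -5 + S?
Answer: 361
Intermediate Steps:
b(s, z) = -2*z
J(y) = -10 + 2*y (J(y) = 2*(-5 + y) = -10 + 2*y)
x = 1 (x = -2*(-2) - 3 = 4 - 3 = 1)
(J(-5) + x)**2 = ((-10 + 2*(-5)) + 1)**2 = ((-10 - 10) + 1)**2 = (-20 + 1)**2 = (-19)**2 = 361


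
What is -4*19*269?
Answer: -20444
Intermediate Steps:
-4*19*269 = -76*269 = -20444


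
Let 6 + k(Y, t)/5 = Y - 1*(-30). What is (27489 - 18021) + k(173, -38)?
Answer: 10453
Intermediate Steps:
k(Y, t) = 120 + 5*Y (k(Y, t) = -30 + 5*(Y - 1*(-30)) = -30 + 5*(Y + 30) = -30 + 5*(30 + Y) = -30 + (150 + 5*Y) = 120 + 5*Y)
(27489 - 18021) + k(173, -38) = (27489 - 18021) + (120 + 5*173) = 9468 + (120 + 865) = 9468 + 985 = 10453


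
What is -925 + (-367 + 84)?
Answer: -1208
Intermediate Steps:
-925 + (-367 + 84) = -925 - 283 = -1208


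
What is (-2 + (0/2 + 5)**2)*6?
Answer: 138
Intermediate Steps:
(-2 + (0/2 + 5)**2)*6 = (-2 + (0*(1/2) + 5)**2)*6 = (-2 + (0 + 5)**2)*6 = (-2 + 5**2)*6 = (-2 + 25)*6 = 23*6 = 138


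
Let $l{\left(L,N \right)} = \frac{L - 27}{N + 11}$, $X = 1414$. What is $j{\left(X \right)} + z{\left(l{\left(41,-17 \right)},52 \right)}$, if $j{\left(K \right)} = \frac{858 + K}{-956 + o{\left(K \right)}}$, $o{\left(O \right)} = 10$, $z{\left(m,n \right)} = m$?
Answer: $- \frac{6719}{1419} \approx -4.735$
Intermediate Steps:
$l{\left(L,N \right)} = \frac{-27 + L}{11 + N}$
$j{\left(K \right)} = - \frac{39}{43} - \frac{K}{946}$ ($j{\left(K \right)} = \frac{858 + K}{-956 + 10} = \frac{858 + K}{-946} = \left(858 + K\right) \left(- \frac{1}{946}\right) = - \frac{39}{43} - \frac{K}{946}$)
$j{\left(X \right)} + z{\left(l{\left(41,-17 \right)},52 \right)} = \left(- \frac{39}{43} - \frac{707}{473}\right) + \frac{-27 + 41}{11 - 17} = \left(- \frac{39}{43} - \frac{707}{473}\right) + \frac{1}{-6} \cdot 14 = - \frac{1136}{473} - \frac{7}{3} = - \frac{6719}{1419}$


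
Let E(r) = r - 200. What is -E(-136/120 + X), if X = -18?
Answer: 3287/15 ≈ 219.13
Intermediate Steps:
E(r) = -200 + r
-E(-136/120 + X) = -(-200 + (-136/120 - 18)) = -(-200 + (-136*1/120 - 18)) = -(-200 + (-17/15 - 18)) = -(-200 - 287/15) = -1*(-3287/15) = 3287/15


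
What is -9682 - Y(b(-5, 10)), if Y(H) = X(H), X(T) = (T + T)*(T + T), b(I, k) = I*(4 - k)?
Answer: -13282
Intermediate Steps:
X(T) = 4*T² (X(T) = (2*T)*(2*T) = 4*T²)
Y(H) = 4*H²
-9682 - Y(b(-5, 10)) = -9682 - 4*(-5*(4 - 1*10))² = -9682 - 4*(-5*(4 - 10))² = -9682 - 4*(-5*(-6))² = -9682 - 4*30² = -9682 - 4*900 = -9682 - 1*3600 = -9682 - 3600 = -13282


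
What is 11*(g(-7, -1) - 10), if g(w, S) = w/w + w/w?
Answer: -88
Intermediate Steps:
g(w, S) = 2 (g(w, S) = 1 + 1 = 2)
11*(g(-7, -1) - 10) = 11*(2 - 10) = 11*(-8) = -88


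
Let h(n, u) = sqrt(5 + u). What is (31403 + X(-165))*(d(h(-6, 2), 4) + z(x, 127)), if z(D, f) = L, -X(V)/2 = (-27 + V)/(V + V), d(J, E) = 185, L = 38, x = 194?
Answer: 385143523/55 ≈ 7.0026e+6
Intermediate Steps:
X(V) = -(-27 + V)/V (X(V) = -2*(-27 + V)/(V + V) = -2*(-27 + V)/(2*V) = -2*(-27 + V)*1/(2*V) = -(-27 + V)/V)
z(D, f) = 38
(31403 + X(-165))*(d(h(-6, 2), 4) + z(x, 127)) = (31403 + (27 - 1*(-165))/(-165))*(185 + 38) = (31403 - (27 + 165)/165)*223 = (31403 - 1/165*192)*223 = (31403 - 64/55)*223 = (1727101/55)*223 = 385143523/55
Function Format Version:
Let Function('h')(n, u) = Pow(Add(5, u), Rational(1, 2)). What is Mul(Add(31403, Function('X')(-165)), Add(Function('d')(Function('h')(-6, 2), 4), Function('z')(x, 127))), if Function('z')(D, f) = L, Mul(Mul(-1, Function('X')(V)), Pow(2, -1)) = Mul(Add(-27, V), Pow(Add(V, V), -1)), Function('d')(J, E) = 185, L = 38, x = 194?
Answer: Rational(385143523, 55) ≈ 7.0026e+6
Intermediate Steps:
Function('X')(V) = Mul(-1, Pow(V, -1), Add(-27, V)) (Function('X')(V) = Mul(-2, Mul(Add(-27, V), Pow(Add(V, V), -1))) = Mul(-2, Mul(Add(-27, V), Pow(Mul(2, V), -1))) = Mul(-2, Mul(Add(-27, V), Mul(Rational(1, 2), Pow(V, -1)))) = Mul(-2, Mul(Rational(1, 2), Pow(V, -1), Add(-27, V))) = Mul(-1, Pow(V, -1), Add(-27, V)))
Function('z')(D, f) = 38
Mul(Add(31403, Function('X')(-165)), Add(Function('d')(Function('h')(-6, 2), 4), Function('z')(x, 127))) = Mul(Add(31403, Mul(Pow(-165, -1), Add(27, Mul(-1, -165)))), Add(185, 38)) = Mul(Add(31403, Mul(Rational(-1, 165), Add(27, 165))), 223) = Mul(Add(31403, Mul(Rational(-1, 165), 192)), 223) = Mul(Add(31403, Rational(-64, 55)), 223) = Mul(Rational(1727101, 55), 223) = Rational(385143523, 55)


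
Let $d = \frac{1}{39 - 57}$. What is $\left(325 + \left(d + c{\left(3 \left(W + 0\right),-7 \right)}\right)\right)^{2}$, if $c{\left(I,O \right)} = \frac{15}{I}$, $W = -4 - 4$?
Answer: $\frac{545269201}{5184} \approx 1.0518 \cdot 10^{5}$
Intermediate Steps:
$W = -8$ ($W = -4 - 4 = -8$)
$d = - \frac{1}{18}$ ($d = \frac{1}{39 - 57} = \frac{1}{-18} = - \frac{1}{18} \approx -0.055556$)
$\left(325 + \left(d + c{\left(3 \left(W + 0\right),-7 \right)}\right)\right)^{2} = \left(325 + \left(- \frac{1}{18} + \frac{15}{3 \left(-8 + 0\right)}\right)\right)^{2} = \left(325 + \left(- \frac{1}{18} + \frac{15}{3 \left(-8\right)}\right)\right)^{2} = \left(325 + \left(- \frac{1}{18} + \frac{15}{-24}\right)\right)^{2} = \left(325 + \left(- \frac{1}{18} + 15 \left(- \frac{1}{24}\right)\right)\right)^{2} = \left(325 - \frac{49}{72}\right)^{2} = \left(\frac{23351}{72}\right)^{2} = \frac{545269201}{5184}$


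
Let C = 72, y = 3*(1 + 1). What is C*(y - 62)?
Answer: -4032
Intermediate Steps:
y = 6 (y = 3*2 = 6)
C*(y - 62) = 72*(6 - 62) = 72*(-56) = -4032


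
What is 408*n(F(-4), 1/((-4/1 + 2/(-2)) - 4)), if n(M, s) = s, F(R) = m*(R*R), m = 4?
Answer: -136/3 ≈ -45.333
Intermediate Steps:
F(R) = 4*R² (F(R) = 4*(R*R) = 4*R²)
408*n(F(-4), 1/((-4/1 + 2/(-2)) - 4)) = 408/((-4/1 + 2/(-2)) - 4) = 408/((-4*1 + 2*(-½)) - 4) = 408/((-4 - 1) - 4) = 408/(-5 - 4) = 408/(-9) = 408*(-⅑) = -136/3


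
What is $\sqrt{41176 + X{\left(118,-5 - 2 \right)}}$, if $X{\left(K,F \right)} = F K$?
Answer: $5 \sqrt{1614} \approx 200.87$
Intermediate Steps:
$\sqrt{41176 + X{\left(118,-5 - 2 \right)}} = \sqrt{41176 + \left(-5 - 2\right) 118} = \sqrt{41176 - 826} = \sqrt{40350} = 5 \sqrt{1614}$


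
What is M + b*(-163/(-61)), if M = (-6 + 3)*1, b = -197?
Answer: -32294/61 ≈ -529.41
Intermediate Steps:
M = -3 (M = -3*1 = -3)
M + b*(-163/(-61)) = -3 - (-32111)/(-61) = -3 - (-32111)*(-1)/61 = -3 - 197*163/61 = -3 - 32111/61 = -32294/61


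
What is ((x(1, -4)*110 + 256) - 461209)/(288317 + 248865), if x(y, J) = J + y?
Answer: -461283/537182 ≈ -0.85871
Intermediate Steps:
((x(1, -4)*110 + 256) - 461209)/(288317 + 248865) = (((-4 + 1)*110 + 256) - 461209)/(288317 + 248865) = ((-3*110 + 256) - 461209)/537182 = ((-330 + 256) - 461209)*(1/537182) = (-74 - 461209)*(1/537182) = -461283*1/537182 = -461283/537182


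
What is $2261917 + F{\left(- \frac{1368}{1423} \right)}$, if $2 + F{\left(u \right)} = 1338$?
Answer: $2263253$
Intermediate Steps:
$F{\left(u \right)} = 1336$ ($F{\left(u \right)} = -2 + 1338 = 1336$)
$2261917 + F{\left(- \frac{1368}{1423} \right)} = 2261917 + 1336 = 2263253$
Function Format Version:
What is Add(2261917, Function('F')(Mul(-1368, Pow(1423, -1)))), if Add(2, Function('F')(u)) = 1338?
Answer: 2263253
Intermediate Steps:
Function('F')(u) = 1336 (Function('F')(u) = Add(-2, 1338) = 1336)
Add(2261917, Function('F')(Mul(-1368, Pow(1423, -1)))) = Add(2261917, 1336) = 2263253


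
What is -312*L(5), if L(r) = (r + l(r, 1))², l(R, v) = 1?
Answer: -11232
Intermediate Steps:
L(r) = (1 + r)² (L(r) = (r + 1)² = (1 + r)²)
-312*L(5) = -312*(1 + 5)² = -312*6² = -312*36 = -11232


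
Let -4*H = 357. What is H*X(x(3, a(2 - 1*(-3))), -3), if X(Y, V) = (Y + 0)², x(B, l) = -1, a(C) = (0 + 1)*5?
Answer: -357/4 ≈ -89.250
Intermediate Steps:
a(C) = 5 (a(C) = 1*5 = 5)
H = -357/4 (H = -¼*357 = -357/4 ≈ -89.250)
X(Y, V) = Y²
H*X(x(3, a(2 - 1*(-3))), -3) = -357/4*(-1)² = -357/4*1 = -357/4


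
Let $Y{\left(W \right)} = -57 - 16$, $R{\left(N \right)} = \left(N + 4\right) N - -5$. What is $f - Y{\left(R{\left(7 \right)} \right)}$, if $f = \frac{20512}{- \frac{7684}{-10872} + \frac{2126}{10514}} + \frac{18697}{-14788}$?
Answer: $\frac{4347937343552793}{192065523628} \approx 22638.0$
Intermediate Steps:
$R{\left(N \right)} = 5 + N \left(4 + N\right)$ ($R{\left(N \right)} = \left(4 + N\right) N + 5 = N \left(4 + N\right) + 5 = 5 + N \left(4 + N\right)$)
$Y{\left(W \right)} = -73$
$f = \frac{4333916560327949}{192065523628}$ ($f = \frac{20512}{\left(-7684\right) \left(- \frac{1}{10872}\right) + 2126 \cdot \frac{1}{10514}} + 18697 \left(- \frac{1}{14788}\right) = \frac{20512}{\frac{1921}{2718} + \frac{1063}{5257}} - \frac{18697}{14788} = \frac{20512}{\frac{12987931}{14288526}} - \frac{18697}{14788} = 20512 \cdot \frac{14288526}{12987931} - \frac{18697}{14788} = \frac{293086245312}{12987931} - \frac{18697}{14788} = \frac{4333916560327949}{192065523628} \approx 22565.0$)
$f - Y{\left(R{\left(7 \right)} \right)} = \frac{4333916560327949}{192065523628} - -73 = \frac{4333916560327949}{192065523628} + 73 = \frac{4347937343552793}{192065523628}$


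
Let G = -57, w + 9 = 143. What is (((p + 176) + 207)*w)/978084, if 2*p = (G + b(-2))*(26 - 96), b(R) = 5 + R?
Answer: 152291/489042 ≈ 0.31141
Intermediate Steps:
w = 134 (w = -9 + 143 = 134)
p = 1890 (p = ((-57 + (5 - 2))*(26 - 96))/2 = ((-57 + 3)*(-70))/2 = (-54*(-70))/2 = (½)*3780 = 1890)
(((p + 176) + 207)*w)/978084 = (((1890 + 176) + 207)*134)/978084 = ((2066 + 207)*134)*(1/978084) = (2273*134)*(1/978084) = 304582*(1/978084) = 152291/489042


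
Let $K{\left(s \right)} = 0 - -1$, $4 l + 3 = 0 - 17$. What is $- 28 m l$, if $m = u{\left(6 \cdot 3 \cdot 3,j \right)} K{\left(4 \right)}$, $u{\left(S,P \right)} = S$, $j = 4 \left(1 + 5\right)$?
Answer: $7560$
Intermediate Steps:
$j = 24$ ($j = 4 \cdot 6 = 24$)
$l = -5$ ($l = - \frac{3}{4} + \frac{0 - 17}{4} = - \frac{3}{4} + \frac{1}{4} \left(-17\right) = - \frac{3}{4} - \frac{17}{4} = -5$)
$K{\left(s \right)} = 1$ ($K{\left(s \right)} = 0 + 1 = 1$)
$m = 54$ ($m = 6 \cdot 3 \cdot 3 \cdot 1 = 18 \cdot 3 \cdot 1 = 54 \cdot 1 = 54$)
$- 28 m l = \left(-28\right) 54 \left(-5\right) = \left(-1512\right) \left(-5\right) = 7560$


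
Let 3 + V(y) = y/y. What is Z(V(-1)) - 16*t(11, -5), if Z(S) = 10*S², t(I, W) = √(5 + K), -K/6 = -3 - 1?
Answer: 40 - 16*√29 ≈ -46.163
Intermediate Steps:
K = 24 (K = -6*(-3 - 1) = -6*(-4) = 24)
t(I, W) = √29 (t(I, W) = √(5 + 24) = √29)
V(y) = -2 (V(y) = -3 + y/y = -3 + 1 = -2)
Z(V(-1)) - 16*t(11, -5) = 10*(-2)² - 16*√29 = 10*4 - 16*√29 = 40 - 16*√29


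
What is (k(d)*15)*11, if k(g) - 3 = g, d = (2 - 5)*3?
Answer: -990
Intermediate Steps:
d = -9 (d = -3*3 = -9)
k(g) = 3 + g
(k(d)*15)*11 = ((3 - 9)*15)*11 = -6*15*11 = -90*11 = -990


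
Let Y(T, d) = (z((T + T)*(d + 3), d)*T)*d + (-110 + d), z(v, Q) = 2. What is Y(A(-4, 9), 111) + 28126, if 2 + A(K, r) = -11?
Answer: 25241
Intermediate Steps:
A(K, r) = -13 (A(K, r) = -2 - 11 = -13)
Y(T, d) = -110 + d + 2*T*d (Y(T, d) = (2*T)*d + (-110 + d) = 2*T*d + (-110 + d) = -110 + d + 2*T*d)
Y(A(-4, 9), 111) + 28126 = (-110 + 111 + 2*(-13)*111) + 28126 = (-110 + 111 - 2886) + 28126 = -2885 + 28126 = 25241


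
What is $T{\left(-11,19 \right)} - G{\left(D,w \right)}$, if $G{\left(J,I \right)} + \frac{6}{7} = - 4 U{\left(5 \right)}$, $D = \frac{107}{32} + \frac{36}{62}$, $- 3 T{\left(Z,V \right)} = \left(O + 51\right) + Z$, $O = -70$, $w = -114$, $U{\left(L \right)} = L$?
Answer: $\frac{216}{7} \approx 30.857$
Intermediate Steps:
$T{\left(Z,V \right)} = \frac{19}{3} - \frac{Z}{3}$ ($T{\left(Z,V \right)} = - \frac{\left(-70 + 51\right) + Z}{3} = - \frac{-19 + Z}{3} = \frac{19}{3} - \frac{Z}{3}$)
$D = \frac{3893}{992}$ ($D = 107 \cdot \frac{1}{32} + 36 \cdot \frac{1}{62} = \frac{107}{32} + \frac{18}{31} = \frac{3893}{992} \approx 3.9244$)
$G{\left(J,I \right)} = - \frac{146}{7}$ ($G{\left(J,I \right)} = - \frac{6}{7} - 20 = - \frac{146}{7}$)
$T{\left(-11,19 \right)} - G{\left(D,w \right)} = \left(\frac{19}{3} - - \frac{11}{3}\right) - - \frac{146}{7} = \left(\frac{19}{3} + \frac{11}{3}\right) + \frac{146}{7} = 10 + \frac{146}{7} = \frac{216}{7}$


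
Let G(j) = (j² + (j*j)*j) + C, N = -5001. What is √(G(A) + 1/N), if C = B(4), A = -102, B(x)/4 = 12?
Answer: I*√26279408615757/5001 ≈ 1025.1*I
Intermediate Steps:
B(x) = 48 (B(x) = 4*12 = 48)
C = 48
G(j) = 48 + j² + j³ (G(j) = (j² + (j*j)*j) + 48 = (j² + j²*j) + 48 = (j² + j³) + 48 = 48 + j² + j³)
√(G(A) + 1/N) = √((48 + (-102)² + (-102)³) + 1/(-5001)) = √((48 + 10404 - 1061208) - 1/5001) = √(-1050756 - 1/5001) = √(-5254830757/5001) = I*√26279408615757/5001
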